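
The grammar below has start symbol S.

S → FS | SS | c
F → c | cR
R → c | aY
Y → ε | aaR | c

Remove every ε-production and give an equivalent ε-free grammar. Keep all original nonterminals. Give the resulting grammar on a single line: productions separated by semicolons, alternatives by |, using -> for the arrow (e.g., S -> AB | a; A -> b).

Nullable set: {Y}.
R -> aY: Y nullable, giving a | aY.
Drop Y -> ε.
Unchanged (no nullable symbols): S -> FS; S -> SS; S -> c; F -> c; F -> cR; R -> c; Y -> aaR; Y -> c.

S -> c | FS | SS; F -> c | cR; R -> a | c | aY; Y -> c | aaR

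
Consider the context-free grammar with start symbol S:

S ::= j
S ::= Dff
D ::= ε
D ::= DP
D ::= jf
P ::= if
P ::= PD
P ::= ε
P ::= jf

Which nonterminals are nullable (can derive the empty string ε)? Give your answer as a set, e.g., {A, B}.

{D, P}

Directly nullable (have an ε-rule): {D, P}.
Not nullable: S — each has a terminal in every rule's right-hand side or depends on a non-nullable symbol.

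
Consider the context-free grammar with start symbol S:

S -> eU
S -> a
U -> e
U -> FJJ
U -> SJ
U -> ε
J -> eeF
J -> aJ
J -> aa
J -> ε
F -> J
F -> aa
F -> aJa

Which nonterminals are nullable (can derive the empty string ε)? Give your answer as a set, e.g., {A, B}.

Directly nullable (have an ε-rule): {J, U}.
F is nullable via F -> J (every symbol on the right is already known nullable).
Not nullable: S — each has a terminal in every rule's right-hand side or depends on a non-nullable symbol.

{F, J, U}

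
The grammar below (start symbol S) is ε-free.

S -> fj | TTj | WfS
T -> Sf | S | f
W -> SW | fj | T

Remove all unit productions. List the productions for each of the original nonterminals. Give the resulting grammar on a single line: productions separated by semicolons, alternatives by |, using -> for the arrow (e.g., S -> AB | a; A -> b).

Unit productions: T->S, W->T.
Unit pairs (A ⇒* B via units): (T,S), (W,S), (W,T).
S: inherits non-unit rules of {S} → TTj | WfS | fj.
T: inherits non-unit rules of {S, T} → Sf | TTj | WfS | f | fj.
W: inherits non-unit rules of {S, T, W} → SW | Sf | TTj | WfS | f | fj.

S -> fj | TTj | WfS; T -> f | Sf | fj | TTj | WfS; W -> f | SW | Sf | fj | TTj | WfS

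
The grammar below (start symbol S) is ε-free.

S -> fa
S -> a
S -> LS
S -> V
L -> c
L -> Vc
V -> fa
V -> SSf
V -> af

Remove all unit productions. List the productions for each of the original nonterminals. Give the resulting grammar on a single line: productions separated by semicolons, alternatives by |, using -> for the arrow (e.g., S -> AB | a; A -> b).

Unit productions: S->V.
Unit pairs (A ⇒* B via units): (S,V).
S: inherits non-unit rules of {S, V} → LS | SSf | a | af | fa.
L: inherits non-unit rules of {L} → Vc | c.
V: inherits non-unit rules of {V} → SSf | af | fa.

S -> a | LS | af | fa | SSf; L -> c | Vc; V -> af | fa | SSf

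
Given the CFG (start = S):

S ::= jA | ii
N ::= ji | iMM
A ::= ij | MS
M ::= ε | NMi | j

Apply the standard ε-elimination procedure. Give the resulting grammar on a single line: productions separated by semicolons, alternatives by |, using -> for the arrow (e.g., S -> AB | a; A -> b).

S -> ii | jA; A -> S | MS | ij; M -> j | Ni | NMi; N -> i | iM | ji | iMM

Nullable set: {M}.
A -> MS: M nullable, giving MS | S.
Drop M -> ε.
M -> NMi: M nullable, giving NMi | Ni.
N -> iMM: M, M nullable, giving i | iM | iMM.
Unchanged (no nullable symbols): S -> ii; S -> jA; A -> ij; M -> j; N -> ji.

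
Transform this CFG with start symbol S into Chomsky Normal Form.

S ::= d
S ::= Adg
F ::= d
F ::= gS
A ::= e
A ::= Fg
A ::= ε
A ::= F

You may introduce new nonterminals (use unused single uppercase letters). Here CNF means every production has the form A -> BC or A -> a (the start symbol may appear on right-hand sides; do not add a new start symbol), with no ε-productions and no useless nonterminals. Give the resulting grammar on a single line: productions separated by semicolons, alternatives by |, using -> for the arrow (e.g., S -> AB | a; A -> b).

S -> d | AD | CB; A -> d | e | BS | FB; B -> g; C -> d; D -> CB; F -> d | BS

Nullable: {A}; after ε-elimination: S -> d | dg | Adg; A -> F | e | Fg; F -> d | gS.
After unit-elimination: S -> d | dg | Adg; A -> d | e | Fg | gS; F -> d | gS.
TERM: introduce C -> d, B -> g and substitute in every rule of length ≥2.
BIN: S -> ACB becomes S -> AD, D -> CB.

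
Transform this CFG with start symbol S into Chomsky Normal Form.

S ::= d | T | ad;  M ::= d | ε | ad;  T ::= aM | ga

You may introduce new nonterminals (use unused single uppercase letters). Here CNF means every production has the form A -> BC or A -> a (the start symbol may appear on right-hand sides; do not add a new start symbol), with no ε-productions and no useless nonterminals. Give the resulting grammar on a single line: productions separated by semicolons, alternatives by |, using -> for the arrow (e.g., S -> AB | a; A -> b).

Nullable: {M}; after ε-elimination: S -> T | d | ad; M -> d | ad; T -> a | aM | ga.
After unit-elimination: S -> a | d | aM | ad | ga; M -> d | ad; T -> a | aM | ga.
TERM: introduce A -> a, B -> d, C -> g and substitute in every rule of length ≥2.
Drop unreachable/unproductive: T.

S -> a | d | AB | AM | CA; A -> a; B -> d; C -> g; M -> d | AB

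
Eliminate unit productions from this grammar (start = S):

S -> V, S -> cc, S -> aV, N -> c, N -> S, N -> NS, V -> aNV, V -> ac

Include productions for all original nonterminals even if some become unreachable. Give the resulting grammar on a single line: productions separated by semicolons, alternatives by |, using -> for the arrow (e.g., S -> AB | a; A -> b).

Unit productions: N->S, S->V.
Unit pairs (A ⇒* B via units): (N,S), (N,V), (S,V).
S: inherits non-unit rules of {S, V} → aNV | aV | ac | cc.
N: inherits non-unit rules of {N, S, V} → NS | aNV | aV | ac | c | cc.
V: inherits non-unit rules of {V} → aNV | ac.

S -> aV | ac | cc | aNV; N -> c | NS | aV | ac | cc | aNV; V -> ac | aNV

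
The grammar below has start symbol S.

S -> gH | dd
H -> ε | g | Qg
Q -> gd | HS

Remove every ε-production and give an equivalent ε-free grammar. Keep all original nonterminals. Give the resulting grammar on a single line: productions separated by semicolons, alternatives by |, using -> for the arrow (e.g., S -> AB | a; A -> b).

Nullable set: {H}.
S -> gH: H nullable, giving g | gH.
Drop H -> ε.
Q -> HS: H nullable, giving HS | S.
Unchanged (no nullable symbols): S -> dd; H -> Qg; H -> g; Q -> gd.

S -> g | dd | gH; H -> g | Qg; Q -> S | HS | gd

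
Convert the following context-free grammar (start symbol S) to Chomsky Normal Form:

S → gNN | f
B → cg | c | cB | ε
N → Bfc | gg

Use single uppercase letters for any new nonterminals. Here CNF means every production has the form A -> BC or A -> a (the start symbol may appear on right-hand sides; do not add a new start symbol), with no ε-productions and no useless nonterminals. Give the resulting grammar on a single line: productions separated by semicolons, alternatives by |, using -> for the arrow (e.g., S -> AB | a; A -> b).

Nullable: {B}; after ε-elimination: S -> f | gNN; B -> c | cB | cg; N -> fc | gg | Bfc.
No unit productions to eliminate.
TERM: introduce A -> c, D -> f, C -> g and substitute in every rule of length ≥2.
BIN: N -> BDA becomes N -> BE, E -> DA; S -> CNN becomes S -> CF, F -> NN.

S -> f | CF; A -> c; B -> c | AB | AC; C -> g; D -> f; E -> DA; F -> NN; N -> BE | CC | DA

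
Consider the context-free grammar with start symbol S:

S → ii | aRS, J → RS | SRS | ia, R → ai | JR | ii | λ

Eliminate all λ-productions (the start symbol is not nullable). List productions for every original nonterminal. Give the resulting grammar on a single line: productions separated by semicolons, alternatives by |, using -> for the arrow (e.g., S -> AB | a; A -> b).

S -> aS | ii | aRS; J -> S | RS | SS | ia | SRS; R -> J | JR | ai | ii

Nullable set: {R}.
S -> aRS: R nullable, giving aRS | aS.
J -> RS: R nullable, giving RS | S.
J -> SRS: R nullable, giving SRS | SS.
Drop R -> λ.
R -> JR: R nullable, giving J | JR.
Unchanged (no nullable symbols): S -> ii; J -> ia; R -> ai; R -> ii.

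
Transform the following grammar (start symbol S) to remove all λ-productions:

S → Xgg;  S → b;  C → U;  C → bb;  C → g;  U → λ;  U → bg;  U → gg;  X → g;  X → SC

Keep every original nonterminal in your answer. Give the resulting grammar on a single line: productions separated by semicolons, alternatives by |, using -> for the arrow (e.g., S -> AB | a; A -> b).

S -> b | Xgg; C -> U | g | bb; U -> bg | gg; X -> S | g | SC

Nullable set: {C, U}.
C -> U: U nullable, giving U.
Drop U -> λ.
X -> SC: C nullable, giving S | SC.
Unchanged (no nullable symbols): S -> Xgg; S -> b; C -> bb; C -> g; U -> bg; U -> gg; X -> g.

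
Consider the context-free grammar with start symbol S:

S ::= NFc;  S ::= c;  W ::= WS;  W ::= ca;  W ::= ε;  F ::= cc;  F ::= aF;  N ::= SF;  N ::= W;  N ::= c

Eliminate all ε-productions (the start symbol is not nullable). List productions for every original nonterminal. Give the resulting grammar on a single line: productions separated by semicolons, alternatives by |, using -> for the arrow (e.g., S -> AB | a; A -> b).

S -> c | Fc | NFc; F -> aF | cc; N -> W | c | SF; W -> S | WS | ca

Nullable set: {N, W}.
S -> NFc: N nullable, giving Fc | NFc.
N -> W: W nullable, giving W.
Drop W -> ε.
W -> WS: W nullable, giving S | WS.
Unchanged (no nullable symbols): S -> c; F -> aF; F -> cc; N -> SF; N -> c; W -> ca.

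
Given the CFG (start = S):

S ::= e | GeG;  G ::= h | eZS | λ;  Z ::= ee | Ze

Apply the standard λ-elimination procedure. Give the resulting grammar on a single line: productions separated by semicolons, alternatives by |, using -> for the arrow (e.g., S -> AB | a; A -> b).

Nullable set: {G}.
S -> GeG: G, G nullable, giving Ge | GeG | e | eG.
Drop G -> λ.
Unchanged (no nullable symbols): S -> e; G -> eZS; G -> h; Z -> Ze; Z -> ee.

S -> e | Ge | eG | GeG; G -> h | eZS; Z -> Ze | ee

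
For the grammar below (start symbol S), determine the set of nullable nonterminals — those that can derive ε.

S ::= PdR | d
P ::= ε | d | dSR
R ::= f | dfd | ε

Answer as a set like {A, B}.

{P, R}

Directly nullable (have an ε-rule): {P, R}.
Not nullable: S — each has a terminal in every rule's right-hand side or depends on a non-nullable symbol.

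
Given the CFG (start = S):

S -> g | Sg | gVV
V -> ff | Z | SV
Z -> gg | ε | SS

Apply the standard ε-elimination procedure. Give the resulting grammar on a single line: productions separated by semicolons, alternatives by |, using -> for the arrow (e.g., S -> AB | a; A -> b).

S -> g | Sg | gV | gVV; V -> S | Z | SV | ff; Z -> SS | gg

Nullable set: {V, Z}.
S -> gVV: V, V nullable, giving g | gV | gVV.
V -> SV: V nullable, giving S | SV.
V -> Z: Z nullable, giving Z.
Drop Z -> ε.
Unchanged (no nullable symbols): S -> Sg; S -> g; V -> ff; Z -> SS; Z -> gg.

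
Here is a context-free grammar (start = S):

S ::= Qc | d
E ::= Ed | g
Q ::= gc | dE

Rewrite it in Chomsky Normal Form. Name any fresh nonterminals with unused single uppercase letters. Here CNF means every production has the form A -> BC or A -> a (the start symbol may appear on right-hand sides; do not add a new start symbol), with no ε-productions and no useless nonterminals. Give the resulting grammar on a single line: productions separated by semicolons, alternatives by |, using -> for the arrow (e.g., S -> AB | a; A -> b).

S -> d | QC; A -> d; B -> g; C -> c; E -> g | EA; Q -> AE | BC

No ε-productions.
No unit productions to eliminate.
TERM: introduce C -> c, A -> d, B -> g and substitute in every rule of length ≥2.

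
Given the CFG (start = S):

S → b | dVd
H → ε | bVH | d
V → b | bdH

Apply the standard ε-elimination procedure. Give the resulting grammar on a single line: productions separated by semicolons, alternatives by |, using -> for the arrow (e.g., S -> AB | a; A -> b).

Nullable set: {H}.
Drop H -> ε.
H -> bVH: H nullable, giving bV | bVH.
V -> bdH: H nullable, giving bd | bdH.
Unchanged (no nullable symbols): S -> b; S -> dVd; H -> d; V -> b.

S -> b | dVd; H -> d | bV | bVH; V -> b | bd | bdH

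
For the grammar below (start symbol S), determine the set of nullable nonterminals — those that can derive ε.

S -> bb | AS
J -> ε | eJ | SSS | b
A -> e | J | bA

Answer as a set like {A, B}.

{A, J}

Directly nullable (have an ε-rule): {J}.
A is nullable via A -> J (every symbol on the right is already known nullable).
Not nullable: S — each has a terminal in every rule's right-hand side or depends on a non-nullable symbol.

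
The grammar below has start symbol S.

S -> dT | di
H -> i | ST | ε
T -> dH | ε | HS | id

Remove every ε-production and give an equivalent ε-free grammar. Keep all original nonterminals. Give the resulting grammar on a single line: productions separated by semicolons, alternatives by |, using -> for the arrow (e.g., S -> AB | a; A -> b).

S -> d | dT | di; H -> S | i | ST; T -> S | d | HS | dH | id

Nullable set: {H, T}.
S -> dT: T nullable, giving d | dT.
Drop H -> ε.
H -> ST: T nullable, giving S | ST.
Drop T -> ε.
T -> HS: H nullable, giving HS | S.
T -> dH: H nullable, giving d | dH.
Unchanged (no nullable symbols): S -> di; H -> i; T -> id.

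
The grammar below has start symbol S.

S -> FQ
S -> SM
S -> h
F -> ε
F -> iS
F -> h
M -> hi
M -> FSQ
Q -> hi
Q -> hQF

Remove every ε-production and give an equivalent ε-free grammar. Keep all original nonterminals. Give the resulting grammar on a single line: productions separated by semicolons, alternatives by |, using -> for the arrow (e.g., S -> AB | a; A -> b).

S -> Q | h | FQ | SM; F -> h | iS; M -> SQ | hi | FSQ; Q -> hQ | hi | hQF

Nullable set: {F}.
S -> FQ: F nullable, giving FQ | Q.
Drop F -> ε.
M -> FSQ: F nullable, giving FSQ | SQ.
Q -> hQF: F nullable, giving hQ | hQF.
Unchanged (no nullable symbols): S -> SM; S -> h; F -> h; F -> iS; M -> hi; Q -> hi.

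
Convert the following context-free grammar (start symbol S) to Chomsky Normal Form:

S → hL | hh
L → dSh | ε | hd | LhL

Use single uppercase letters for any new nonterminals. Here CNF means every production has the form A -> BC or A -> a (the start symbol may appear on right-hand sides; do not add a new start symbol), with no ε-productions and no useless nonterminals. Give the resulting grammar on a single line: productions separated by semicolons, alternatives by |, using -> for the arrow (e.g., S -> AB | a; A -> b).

S -> h | AA | AL; A -> h; B -> d; C -> SA; D -> AL; L -> h | AB | AL | BC | LA | LD

Nullable: {L}; after ε-elimination: S -> h | hL | hh; L -> h | Lh | hL | hd | LhL | dSh.
No unit productions to eliminate.
TERM: introduce B -> d, A -> h and substitute in every rule of length ≥2.
BIN: L -> BSA becomes L -> BC, C -> SA; L -> LAL becomes L -> LD, D -> AL.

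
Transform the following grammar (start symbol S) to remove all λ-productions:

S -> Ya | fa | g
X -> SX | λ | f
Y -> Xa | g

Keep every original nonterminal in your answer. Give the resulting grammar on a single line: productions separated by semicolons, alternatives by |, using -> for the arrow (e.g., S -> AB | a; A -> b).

S -> g | Ya | fa; X -> S | f | SX; Y -> a | g | Xa

Nullable set: {X}.
Drop X -> λ.
X -> SX: X nullable, giving S | SX.
Y -> Xa: X nullable, giving Xa | a.
Unchanged (no nullable symbols): S -> Ya; S -> fa; S -> g; X -> f; Y -> g.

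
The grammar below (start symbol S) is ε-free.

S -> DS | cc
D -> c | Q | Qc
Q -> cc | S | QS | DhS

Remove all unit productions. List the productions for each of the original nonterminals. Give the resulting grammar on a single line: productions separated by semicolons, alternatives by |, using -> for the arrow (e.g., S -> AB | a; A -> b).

S -> DS | cc; D -> c | DS | QS | Qc | cc | DhS; Q -> DS | QS | cc | DhS

Unit productions: D->Q, Q->S.
Unit pairs (A ⇒* B via units): (D,Q), (D,S), (Q,S).
S: inherits non-unit rules of {S} → DS | cc.
D: inherits non-unit rules of {D, Q, S} → DS | DhS | QS | Qc | c | cc.
Q: inherits non-unit rules of {Q, S} → DS | DhS | QS | cc.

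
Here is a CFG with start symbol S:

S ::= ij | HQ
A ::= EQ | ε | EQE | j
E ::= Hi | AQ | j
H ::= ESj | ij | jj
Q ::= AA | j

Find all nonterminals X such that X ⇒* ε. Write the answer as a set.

{A, E, Q}

Directly nullable (have an ε-rule): {A}.
Q is nullable via Q -> AA (every symbol on the right is already known nullable).
E is nullable via E -> AQ (every symbol on the right is already known nullable).
Not nullable: H, S — each has a terminal in every rule's right-hand side or depends on a non-nullable symbol.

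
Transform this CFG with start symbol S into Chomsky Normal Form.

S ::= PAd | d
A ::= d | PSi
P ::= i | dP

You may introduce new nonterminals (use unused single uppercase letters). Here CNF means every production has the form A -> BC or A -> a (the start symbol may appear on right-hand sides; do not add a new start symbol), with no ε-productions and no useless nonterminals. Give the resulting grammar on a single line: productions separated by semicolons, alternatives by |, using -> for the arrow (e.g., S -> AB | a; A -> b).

No ε-productions.
No unit productions to eliminate.
TERM: introduce C -> d, B -> i and substitute in every rule of length ≥2.
BIN: A -> PSB becomes A -> PD, D -> SB; S -> PAC becomes S -> PE, E -> AC.

S -> d | PE; A -> d | PD; B -> i; C -> d; D -> SB; E -> AC; P -> i | CP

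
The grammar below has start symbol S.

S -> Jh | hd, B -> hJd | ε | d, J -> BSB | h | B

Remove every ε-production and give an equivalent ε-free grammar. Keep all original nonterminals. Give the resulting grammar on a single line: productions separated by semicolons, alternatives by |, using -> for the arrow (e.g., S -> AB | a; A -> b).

S -> h | Jh | hd; B -> d | hd | hJd; J -> B | S | h | BS | SB | BSB

Nullable set: {B, J}.
S -> Jh: J nullable, giving Jh | h.
Drop B -> ε.
B -> hJd: J nullable, giving hJd | hd.
J -> B: B nullable, giving B.
J -> BSB: B, B nullable, giving BS | BSB | S | SB.
Unchanged (no nullable symbols): S -> hd; B -> d; J -> h.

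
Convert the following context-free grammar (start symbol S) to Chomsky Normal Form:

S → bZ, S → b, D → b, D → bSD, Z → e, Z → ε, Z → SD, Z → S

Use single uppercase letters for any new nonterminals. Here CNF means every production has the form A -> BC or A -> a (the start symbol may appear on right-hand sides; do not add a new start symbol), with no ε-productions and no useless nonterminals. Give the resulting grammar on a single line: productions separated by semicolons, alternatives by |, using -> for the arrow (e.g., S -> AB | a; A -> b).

Nullable: {Z}; after ε-elimination: S -> b | bZ; D -> b | bSD; Z -> S | e | SD.
After unit-elimination: S -> b | bZ; D -> b | bSD; Z -> b | e | SD | bZ.
TERM: introduce A -> b and substitute in every rule of length ≥2.
BIN: D -> ASD becomes D -> AB, B -> SD.

S -> b | AZ; A -> b; B -> SD; D -> b | AB; Z -> b | e | AZ | SD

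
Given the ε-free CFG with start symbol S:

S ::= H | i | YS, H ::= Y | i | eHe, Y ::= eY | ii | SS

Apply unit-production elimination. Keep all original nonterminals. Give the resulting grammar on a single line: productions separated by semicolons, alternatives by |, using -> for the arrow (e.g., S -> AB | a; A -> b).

Unit productions: H->Y, S->H.
Unit pairs (A ⇒* B via units): (H,Y), (S,H), (S,Y).
S: inherits non-unit rules of {H, S, Y} → SS | YS | eHe | eY | i | ii.
H: inherits non-unit rules of {H, Y} → SS | eHe | eY | i | ii.
Y: inherits non-unit rules of {Y} → SS | eY | ii.

S -> i | SS | YS | eY | ii | eHe; H -> i | SS | eY | ii | eHe; Y -> SS | eY | ii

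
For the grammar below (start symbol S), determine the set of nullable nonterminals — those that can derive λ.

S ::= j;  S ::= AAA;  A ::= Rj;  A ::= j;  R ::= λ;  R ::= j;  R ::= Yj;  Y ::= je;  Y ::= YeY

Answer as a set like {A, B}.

{R}

Directly nullable (have an ε-rule): {R}.
Not nullable: A, S, Y — each has a terminal in every rule's right-hand side or depends on a non-nullable symbol.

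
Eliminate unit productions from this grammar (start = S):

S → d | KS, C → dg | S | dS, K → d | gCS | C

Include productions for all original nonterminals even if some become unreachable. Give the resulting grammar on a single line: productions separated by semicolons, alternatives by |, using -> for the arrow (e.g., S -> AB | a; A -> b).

S -> d | KS; C -> d | KS | dS | dg; K -> d | KS | dS | dg | gCS

Unit productions: C->S, K->C.
Unit pairs (A ⇒* B via units): (C,S), (K,C), (K,S).
S: inherits non-unit rules of {S} → KS | d.
C: inherits non-unit rules of {C, S} → KS | d | dS | dg.
K: inherits non-unit rules of {C, K, S} → KS | d | dS | dg | gCS.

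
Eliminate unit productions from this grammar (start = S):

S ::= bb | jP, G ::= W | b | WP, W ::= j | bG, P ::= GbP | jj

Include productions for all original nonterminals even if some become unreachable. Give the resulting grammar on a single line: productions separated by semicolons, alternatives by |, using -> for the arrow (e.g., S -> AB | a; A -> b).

S -> bb | jP; G -> b | j | WP | bG; P -> jj | GbP; W -> j | bG

Unit productions: G->W.
Unit pairs (A ⇒* B via units): (G,W).
S: inherits non-unit rules of {S} → bb | jP.
G: inherits non-unit rules of {G, W} → WP | b | bG | j.
P: inherits non-unit rules of {P} → GbP | jj.
W: inherits non-unit rules of {W} → bG | j.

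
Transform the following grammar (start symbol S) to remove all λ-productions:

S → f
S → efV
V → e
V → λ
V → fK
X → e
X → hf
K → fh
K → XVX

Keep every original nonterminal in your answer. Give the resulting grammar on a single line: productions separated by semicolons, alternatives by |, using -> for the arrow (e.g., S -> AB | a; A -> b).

S -> f | ef | efV; K -> XX | fh | XVX; V -> e | fK; X -> e | hf

Nullable set: {V}.
S -> efV: V nullable, giving ef | efV.
K -> XVX: V nullable, giving XVX | XX.
Drop V -> λ.
Unchanged (no nullable symbols): S -> f; K -> fh; V -> e; V -> fK; X -> e; X -> hf.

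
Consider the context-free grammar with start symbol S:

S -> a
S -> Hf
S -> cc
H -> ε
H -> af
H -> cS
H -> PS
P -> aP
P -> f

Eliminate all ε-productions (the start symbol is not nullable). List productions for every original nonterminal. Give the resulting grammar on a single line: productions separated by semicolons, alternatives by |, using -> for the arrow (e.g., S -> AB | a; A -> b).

Nullable set: {H}.
S -> Hf: H nullable, giving Hf | f.
Drop H -> ε.
Unchanged (no nullable symbols): S -> a; S -> cc; H -> PS; H -> af; H -> cS; P -> aP; P -> f.

S -> a | f | Hf | cc; H -> PS | af | cS; P -> f | aP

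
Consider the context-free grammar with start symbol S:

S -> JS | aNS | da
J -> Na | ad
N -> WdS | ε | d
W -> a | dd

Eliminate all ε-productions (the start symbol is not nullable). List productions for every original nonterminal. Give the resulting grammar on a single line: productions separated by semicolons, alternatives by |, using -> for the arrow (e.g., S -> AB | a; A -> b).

S -> JS | aS | da | aNS; J -> a | Na | ad; N -> d | WdS; W -> a | dd

Nullable set: {N}.
S -> aNS: N nullable, giving aNS | aS.
J -> Na: N nullable, giving Na | a.
Drop N -> ε.
Unchanged (no nullable symbols): S -> JS; S -> da; J -> ad; N -> WdS; N -> d; W -> a; W -> dd.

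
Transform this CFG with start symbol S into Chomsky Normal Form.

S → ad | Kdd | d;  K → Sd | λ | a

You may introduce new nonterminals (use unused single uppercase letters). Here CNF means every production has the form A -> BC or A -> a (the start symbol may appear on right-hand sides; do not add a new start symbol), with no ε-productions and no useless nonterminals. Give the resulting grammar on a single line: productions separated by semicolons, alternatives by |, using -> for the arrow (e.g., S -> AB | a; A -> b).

Nullable: {K}; after ε-elimination: S -> d | ad | dd | Kdd; K -> a | Sd.
No unit productions to eliminate.
TERM: introduce B -> a, A -> d and substitute in every rule of length ≥2.
BIN: S -> KAA becomes S -> KC, C -> AA.

S -> d | AA | BA | KC; A -> d; B -> a; C -> AA; K -> a | SA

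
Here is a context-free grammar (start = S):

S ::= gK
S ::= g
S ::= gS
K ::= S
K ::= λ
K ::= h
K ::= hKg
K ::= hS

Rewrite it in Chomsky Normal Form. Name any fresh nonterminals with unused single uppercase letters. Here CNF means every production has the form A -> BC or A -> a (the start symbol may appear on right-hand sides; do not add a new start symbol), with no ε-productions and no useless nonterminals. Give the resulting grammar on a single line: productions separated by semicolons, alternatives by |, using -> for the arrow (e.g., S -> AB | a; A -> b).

S -> g | AK | AS; A -> g; B -> h; C -> KA; K -> g | h | AK | AS | BA | BC | BS

Nullable: {K}; after ε-elimination: S -> g | gK | gS; K -> S | h | hS | hg | hKg.
After unit-elimination: S -> g | gK | gS; K -> g | h | gK | gS | hS | hg | hKg.
TERM: introduce A -> g, B -> h and substitute in every rule of length ≥2.
BIN: K -> BKA becomes K -> BC, C -> KA.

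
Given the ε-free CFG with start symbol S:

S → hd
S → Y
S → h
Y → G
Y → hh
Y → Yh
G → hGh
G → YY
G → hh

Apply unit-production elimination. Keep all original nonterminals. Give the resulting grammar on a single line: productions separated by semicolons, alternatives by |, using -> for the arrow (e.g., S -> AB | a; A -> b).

Unit productions: S->Y, Y->G.
Unit pairs (A ⇒* B via units): (S,G), (S,Y), (Y,G).
S: inherits non-unit rules of {G, S, Y} → YY | Yh | h | hGh | hd | hh.
G: inherits non-unit rules of {G} → YY | hGh | hh.
Y: inherits non-unit rules of {G, Y} → YY | Yh | hGh | hh.

S -> h | YY | Yh | hd | hh | hGh; G -> YY | hh | hGh; Y -> YY | Yh | hh | hGh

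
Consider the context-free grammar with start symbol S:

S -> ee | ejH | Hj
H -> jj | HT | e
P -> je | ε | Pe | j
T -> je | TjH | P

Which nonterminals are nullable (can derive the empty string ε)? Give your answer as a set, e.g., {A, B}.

Directly nullable (have an ε-rule): {P}.
T is nullable via T -> P (every symbol on the right is already known nullable).
Not nullable: H, S — each has a terminal in every rule's right-hand side or depends on a non-nullable symbol.

{P, T}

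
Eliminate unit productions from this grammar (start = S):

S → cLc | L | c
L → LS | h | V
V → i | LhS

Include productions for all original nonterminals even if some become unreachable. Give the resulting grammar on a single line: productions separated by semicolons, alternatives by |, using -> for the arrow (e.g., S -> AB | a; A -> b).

S -> c | h | i | LS | LhS | cLc; L -> h | i | LS | LhS; V -> i | LhS

Unit productions: L->V, S->L.
Unit pairs (A ⇒* B via units): (L,V), (S,L), (S,V).
S: inherits non-unit rules of {L, S, V} → LS | LhS | c | cLc | h | i.
L: inherits non-unit rules of {L, V} → LS | LhS | h | i.
V: inherits non-unit rules of {V} → LhS | i.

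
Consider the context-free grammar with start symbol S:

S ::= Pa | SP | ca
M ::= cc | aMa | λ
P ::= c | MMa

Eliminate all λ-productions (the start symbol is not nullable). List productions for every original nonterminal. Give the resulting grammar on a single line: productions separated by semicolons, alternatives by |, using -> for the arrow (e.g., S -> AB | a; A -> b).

S -> Pa | SP | ca; M -> aa | cc | aMa; P -> a | c | Ma | MMa

Nullable set: {M}.
Drop M -> λ.
M -> aMa: M nullable, giving aMa | aa.
P -> MMa: M, M nullable, giving MMa | Ma | a.
Unchanged (no nullable symbols): S -> Pa; S -> SP; S -> ca; M -> cc; P -> c.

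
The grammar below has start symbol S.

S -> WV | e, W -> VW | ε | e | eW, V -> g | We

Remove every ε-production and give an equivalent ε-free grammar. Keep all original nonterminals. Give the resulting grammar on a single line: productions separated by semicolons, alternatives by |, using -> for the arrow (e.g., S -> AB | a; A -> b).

Nullable set: {W}.
S -> WV: W nullable, giving V | WV.
V -> We: W nullable, giving We | e.
Drop W -> ε.
W -> VW: W nullable, giving V | VW.
W -> eW: W nullable, giving e | eW.
Unchanged (no nullable symbols): S -> e; V -> g; W -> e.

S -> V | e | WV; V -> e | g | We; W -> V | e | VW | eW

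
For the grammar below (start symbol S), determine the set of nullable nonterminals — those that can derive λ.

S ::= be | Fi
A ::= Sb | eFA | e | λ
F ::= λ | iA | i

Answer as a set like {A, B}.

{A, F}

Directly nullable (have an ε-rule): {A, F}.
Not nullable: S — each has a terminal in every rule's right-hand side or depends on a non-nullable symbol.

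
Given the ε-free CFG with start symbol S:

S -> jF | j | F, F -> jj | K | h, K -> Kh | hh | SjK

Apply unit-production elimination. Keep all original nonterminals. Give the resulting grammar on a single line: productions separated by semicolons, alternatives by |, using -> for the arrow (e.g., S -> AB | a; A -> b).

S -> h | j | Kh | hh | jF | jj | SjK; F -> h | Kh | hh | jj | SjK; K -> Kh | hh | SjK

Unit productions: F->K, S->F.
Unit pairs (A ⇒* B via units): (F,K), (S,F), (S,K).
S: inherits non-unit rules of {F, K, S} → Kh | SjK | h | hh | j | jF | jj.
F: inherits non-unit rules of {F, K} → Kh | SjK | h | hh | jj.
K: inherits non-unit rules of {K} → Kh | SjK | hh.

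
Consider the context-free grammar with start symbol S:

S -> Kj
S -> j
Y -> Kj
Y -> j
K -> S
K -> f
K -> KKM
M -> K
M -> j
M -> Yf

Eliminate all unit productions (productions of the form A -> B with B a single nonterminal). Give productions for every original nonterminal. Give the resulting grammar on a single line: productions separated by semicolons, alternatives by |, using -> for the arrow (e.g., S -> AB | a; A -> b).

S -> j | Kj; K -> f | j | Kj | KKM; M -> f | j | Kj | Yf | KKM; Y -> j | Kj

Unit productions: K->S, M->K.
Unit pairs (A ⇒* B via units): (K,S), (M,K), (M,S).
S: inherits non-unit rules of {S} → Kj | j.
K: inherits non-unit rules of {K, S} → KKM | Kj | f | j.
M: inherits non-unit rules of {K, M, S} → KKM | Kj | Yf | f | j.
Y: inherits non-unit rules of {Y} → Kj | j.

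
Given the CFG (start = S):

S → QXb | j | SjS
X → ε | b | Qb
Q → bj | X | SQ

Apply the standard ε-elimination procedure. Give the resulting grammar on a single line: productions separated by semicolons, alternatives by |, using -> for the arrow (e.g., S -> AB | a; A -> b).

S -> b | j | Qb | Xb | QXb | SjS; Q -> S | X | SQ | bj; X -> b | Qb

Nullable set: {Q, X}.
S -> QXb: Q, X nullable, giving QXb | Qb | Xb | b.
Q -> SQ: Q nullable, giving S | SQ.
Q -> X: X nullable, giving X.
Drop X -> ε.
X -> Qb: Q nullable, giving Qb | b.
Unchanged (no nullable symbols): S -> SjS; S -> j; Q -> bj; X -> b.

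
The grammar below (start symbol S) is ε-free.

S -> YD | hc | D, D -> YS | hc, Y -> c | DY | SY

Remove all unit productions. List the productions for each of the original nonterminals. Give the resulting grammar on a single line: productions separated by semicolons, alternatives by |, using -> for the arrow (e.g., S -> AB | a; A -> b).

S -> YD | YS | hc; D -> YS | hc; Y -> c | DY | SY

Unit productions: S->D.
Unit pairs (A ⇒* B via units): (S,D).
S: inherits non-unit rules of {D, S} → YD | YS | hc.
D: inherits non-unit rules of {D} → YS | hc.
Y: inherits non-unit rules of {Y} → DY | SY | c.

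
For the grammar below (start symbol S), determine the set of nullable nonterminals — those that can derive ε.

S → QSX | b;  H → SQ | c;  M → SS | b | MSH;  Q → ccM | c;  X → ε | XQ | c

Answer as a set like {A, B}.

{X}

Directly nullable (have an ε-rule): {X}.
Not nullable: H, M, Q, S — each has a terminal in every rule's right-hand side or depends on a non-nullable symbol.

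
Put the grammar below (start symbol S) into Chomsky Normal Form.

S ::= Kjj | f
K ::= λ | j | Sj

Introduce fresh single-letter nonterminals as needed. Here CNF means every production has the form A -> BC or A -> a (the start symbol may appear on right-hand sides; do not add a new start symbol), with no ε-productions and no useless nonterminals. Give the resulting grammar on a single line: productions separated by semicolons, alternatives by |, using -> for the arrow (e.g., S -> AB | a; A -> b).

Nullable: {K}; after ε-elimination: S -> f | jj | Kjj; K -> j | Sj.
No unit productions to eliminate.
TERM: introduce A -> j and substitute in every rule of length ≥2.
BIN: S -> KAA becomes S -> KB, B -> AA.

S -> f | AA | KB; A -> j; B -> AA; K -> j | SA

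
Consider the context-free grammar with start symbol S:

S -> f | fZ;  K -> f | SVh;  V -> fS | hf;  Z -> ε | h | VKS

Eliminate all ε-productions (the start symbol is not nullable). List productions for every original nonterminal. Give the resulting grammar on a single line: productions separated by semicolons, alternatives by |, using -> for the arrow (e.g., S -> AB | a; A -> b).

S -> f | fZ; K -> f | SVh; V -> fS | hf; Z -> h | VKS

Nullable set: {Z}.
S -> fZ: Z nullable, giving f | fZ.
Drop Z -> ε.
Unchanged (no nullable symbols): S -> f; K -> SVh; K -> f; V -> fS; V -> hf; Z -> VKS; Z -> h.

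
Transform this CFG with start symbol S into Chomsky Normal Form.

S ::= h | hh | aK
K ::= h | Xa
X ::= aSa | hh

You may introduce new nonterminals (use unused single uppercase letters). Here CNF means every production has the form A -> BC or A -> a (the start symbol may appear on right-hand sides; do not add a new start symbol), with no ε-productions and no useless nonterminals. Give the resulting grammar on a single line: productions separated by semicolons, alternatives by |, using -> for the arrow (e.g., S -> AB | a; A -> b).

No ε-productions.
No unit productions to eliminate.
TERM: introduce A -> a, B -> h and substitute in every rule of length ≥2.
BIN: X -> ASA becomes X -> AC, C -> SA.

S -> h | AK | BB; A -> a; B -> h; C -> SA; K -> h | XA; X -> AC | BB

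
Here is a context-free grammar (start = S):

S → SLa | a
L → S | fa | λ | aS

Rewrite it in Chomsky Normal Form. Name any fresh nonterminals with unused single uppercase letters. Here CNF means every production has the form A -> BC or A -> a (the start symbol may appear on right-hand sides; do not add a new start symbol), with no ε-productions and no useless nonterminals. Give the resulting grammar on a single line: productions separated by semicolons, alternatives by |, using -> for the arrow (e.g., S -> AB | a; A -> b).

Nullable: {L}; after ε-elimination: S -> a | Sa | SLa; L -> S | aS | fa.
After unit-elimination: S -> a | Sa | SLa; L -> a | Sa | aS | fa | SLa.
TERM: introduce A -> a, B -> f and substitute in every rule of length ≥2.
BIN: L -> SLA becomes L -> SC, C -> LA; S -> SLA becomes S -> SD, D -> LA.

S -> a | SA | SD; A -> a; B -> f; C -> LA; D -> LA; L -> a | AS | BA | SA | SC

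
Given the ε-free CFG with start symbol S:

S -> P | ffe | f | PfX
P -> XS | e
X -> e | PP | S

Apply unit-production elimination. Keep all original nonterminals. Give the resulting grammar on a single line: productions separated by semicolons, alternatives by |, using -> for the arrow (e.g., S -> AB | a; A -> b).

Unit productions: S->P, X->S.
Unit pairs (A ⇒* B via units): (S,P), (X,P), (X,S).
S: inherits non-unit rules of {P, S} → PfX | XS | e | f | ffe.
P: inherits non-unit rules of {P} → XS | e.
X: inherits non-unit rules of {P, S, X} → PP | PfX | XS | e | f | ffe.

S -> e | f | XS | PfX | ffe; P -> e | XS; X -> e | f | PP | XS | PfX | ffe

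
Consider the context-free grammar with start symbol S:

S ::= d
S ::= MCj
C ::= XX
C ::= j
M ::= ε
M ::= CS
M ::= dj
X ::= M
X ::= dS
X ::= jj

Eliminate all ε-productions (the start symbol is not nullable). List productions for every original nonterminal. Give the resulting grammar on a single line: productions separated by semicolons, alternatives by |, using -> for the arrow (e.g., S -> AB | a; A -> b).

S -> d | j | Cj | Mj | MCj; C -> X | j | XX; M -> S | CS | dj; X -> M | dS | jj

Nullable set: {C, M, X}.
S -> MCj: M, C nullable, giving Cj | MCj | Mj | j.
C -> XX: X, X nullable, giving X | XX.
Drop M -> ε.
M -> CS: C nullable, giving CS | S.
X -> M: M nullable, giving M.
Unchanged (no nullable symbols): S -> d; C -> j; M -> dj; X -> dS; X -> jj.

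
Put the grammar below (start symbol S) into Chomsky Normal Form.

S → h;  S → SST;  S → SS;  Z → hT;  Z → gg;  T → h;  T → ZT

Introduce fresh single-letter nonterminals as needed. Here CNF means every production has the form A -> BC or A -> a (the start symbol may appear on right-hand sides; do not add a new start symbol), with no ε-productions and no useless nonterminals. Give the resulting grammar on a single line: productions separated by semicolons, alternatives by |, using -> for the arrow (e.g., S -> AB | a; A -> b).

S -> h | SC | SS; A -> g; B -> h; C -> ST; T -> h | ZT; Z -> AA | BT

No ε-productions.
No unit productions to eliminate.
TERM: introduce A -> g, B -> h and substitute in every rule of length ≥2.
BIN: S -> SST becomes S -> SC, C -> ST.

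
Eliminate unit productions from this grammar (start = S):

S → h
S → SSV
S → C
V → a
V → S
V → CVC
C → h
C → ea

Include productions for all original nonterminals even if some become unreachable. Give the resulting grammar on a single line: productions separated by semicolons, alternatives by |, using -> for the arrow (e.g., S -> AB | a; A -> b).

Unit productions: S->C, V->S.
Unit pairs (A ⇒* B via units): (S,C), (V,C), (V,S).
S: inherits non-unit rules of {C, S} → SSV | ea | h.
C: inherits non-unit rules of {C} → ea | h.
V: inherits non-unit rules of {C, S, V} → CVC | SSV | a | ea | h.

S -> h | ea | SSV; C -> h | ea; V -> a | h | ea | CVC | SSV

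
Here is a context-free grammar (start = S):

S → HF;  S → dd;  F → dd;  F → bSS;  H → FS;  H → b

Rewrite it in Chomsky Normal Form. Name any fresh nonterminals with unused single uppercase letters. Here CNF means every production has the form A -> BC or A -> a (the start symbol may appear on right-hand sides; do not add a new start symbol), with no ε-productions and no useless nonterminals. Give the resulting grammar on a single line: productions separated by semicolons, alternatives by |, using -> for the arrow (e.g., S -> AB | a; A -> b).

No ε-productions.
No unit productions to eliminate.
TERM: introduce A -> b, B -> d and substitute in every rule of length ≥2.
BIN: F -> ASS becomes F -> AC, C -> SS.

S -> BB | HF; A -> b; B -> d; C -> SS; F -> AC | BB; H -> b | FS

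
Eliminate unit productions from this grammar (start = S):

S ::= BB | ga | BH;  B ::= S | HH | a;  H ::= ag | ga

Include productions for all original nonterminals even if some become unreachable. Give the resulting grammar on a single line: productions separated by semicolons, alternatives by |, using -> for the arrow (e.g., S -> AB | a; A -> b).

Unit productions: B->S.
Unit pairs (A ⇒* B via units): (B,S).
S: inherits non-unit rules of {S} → BB | BH | ga.
B: inherits non-unit rules of {B, S} → BB | BH | HH | a | ga.
H: inherits non-unit rules of {H} → ag | ga.

S -> BB | BH | ga; B -> a | BB | BH | HH | ga; H -> ag | ga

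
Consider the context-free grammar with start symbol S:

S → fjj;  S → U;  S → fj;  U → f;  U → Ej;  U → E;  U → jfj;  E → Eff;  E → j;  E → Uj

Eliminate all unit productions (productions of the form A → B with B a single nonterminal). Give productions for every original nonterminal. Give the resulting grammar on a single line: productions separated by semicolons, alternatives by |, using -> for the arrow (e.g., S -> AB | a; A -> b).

S -> f | j | Ej | Uj | fj | Eff | fjj | jfj; E -> j | Uj | Eff; U -> f | j | Ej | Uj | Eff | jfj

Unit productions: S->U, U->E.
Unit pairs (A ⇒* B via units): (S,E), (S,U), (U,E).
S: inherits non-unit rules of {E, S, U} → Eff | Ej | Uj | f | fj | fjj | j | jfj.
E: inherits non-unit rules of {E} → Eff | Uj | j.
U: inherits non-unit rules of {E, U} → Eff | Ej | Uj | f | j | jfj.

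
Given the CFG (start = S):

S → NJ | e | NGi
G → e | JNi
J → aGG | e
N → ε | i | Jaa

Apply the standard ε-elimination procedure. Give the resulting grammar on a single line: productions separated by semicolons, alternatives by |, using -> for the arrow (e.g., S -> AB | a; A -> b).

S -> J | e | Gi | NJ | NGi; G -> e | Ji | JNi; J -> e | aGG; N -> i | Jaa

Nullable set: {N}.
S -> NGi: N nullable, giving Gi | NGi.
S -> NJ: N nullable, giving J | NJ.
G -> JNi: N nullable, giving JNi | Ji.
Drop N -> ε.
Unchanged (no nullable symbols): S -> e; G -> e; J -> aGG; J -> e; N -> Jaa; N -> i.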